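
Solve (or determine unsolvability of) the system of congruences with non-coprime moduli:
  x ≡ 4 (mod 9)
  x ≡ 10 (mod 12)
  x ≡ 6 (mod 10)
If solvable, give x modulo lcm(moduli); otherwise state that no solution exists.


Moduli 9, 12, 10 are not pairwise coprime, so CRT works modulo lcm(m_i) when all pairwise compatibility conditions hold.
Pairwise compatibility: gcd(m_i, m_j) must divide a_i - a_j for every pair.
Merge one congruence at a time:
  Start: x ≡ 4 (mod 9).
  Combine with x ≡ 10 (mod 12): gcd(9, 12) = 3; 10 - 4 = 6, which IS divisible by 3, so compatible.
    Write x = 4 + 9·t and substitute into x ≡ 10 (mod 12): 9·t ≡ 10 − 4 = 6 (mod 12).
    Divide the congruence (and modulus) by g = 3: 3·t ≡ 2 (mod 4).
    The inverse of 3 mod 4 is 3 (since 3·3 = 9 = 2·4 + 1), so t ≡ 3·2 = 6 ≡ 2 (mod 4).
    Then x = 4 + 9·2 = 22, valid modulo lcm(9, 12) = 36: x ≡ 22 (mod 36).
  Combine with x ≡ 6 (mod 10): gcd(36, 10) = 2; 6 - 22 = -16, which IS divisible by 2, so compatible.
    Write x = 22 + 36·t and substitute into x ≡ 6 (mod 10): 36·t ≡ 6 − 22 = -16 (mod 10).
    Divide the congruence (and modulus) by g = 2: 18·t ≡ -8 (mod 5).
    Reduce coefficients mod 5: 3·t ≡ 2 (mod 5).
    The inverse of 3 mod 5 is 2 (since 3·2 = 6 = 1·5 + 1), so t ≡ 2·2 = 4 ≡ 4 (mod 5).
    Then x = 22 + 36·4 = 166, valid modulo lcm(36, 10) = 180: x ≡ 166 (mod 180).
Verify: 166 mod 9 = 4, 166 mod 12 = 10, 166 mod 10 = 6.

x ≡ 166 (mod 180).


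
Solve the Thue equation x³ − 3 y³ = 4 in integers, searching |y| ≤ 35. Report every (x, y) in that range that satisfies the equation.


The equation is x³ - 3y³ = 4. For fixed y, x³ = 3·y³ + 4, so a solution requires the RHS to be a perfect cube.
Strategy: iterate y from -35 to 35, compute RHS = 3·y³ + 4, and check whether it is a (positive or negative) perfect cube.
Check small values of y:
  y = 0: RHS = 4 is not a perfect cube.
  y = 1: RHS = 7 is not a perfect cube.
  y = -1: RHS = 1 = (1)³ ⇒ x = 1 works.
  y = 2: RHS = 28 is not a perfect cube.
  y = -2: RHS = -20 is not a perfect cube.
  y = 3: RHS = 85 is not a perfect cube.
  y = -3: RHS = -77 is not a perfect cube.
Continuing the search up to |y| = 35 finds no further solutions beyond those listed.
Collected solutions: (1, -1).

Solutions (with |y| ≤ 35): (1, -1).


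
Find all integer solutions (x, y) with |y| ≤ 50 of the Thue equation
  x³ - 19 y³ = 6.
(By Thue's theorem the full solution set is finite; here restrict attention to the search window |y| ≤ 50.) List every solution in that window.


The equation is x³ - 19y³ = 6. For fixed y, x³ = 19·y³ + 6, so a solution requires the RHS to be a perfect cube.
Strategy: iterate y from -50 to 50, compute RHS = 19·y³ + 6, and check whether it is a (positive or negative) perfect cube.
Check small values of y:
  y = 0: RHS = 6 is not a perfect cube.
  y = 1: RHS = 25 is not a perfect cube.
  y = -1: RHS = -13 is not a perfect cube.
  y = 2: RHS = 158 is not a perfect cube.
  y = -2: RHS = -146 is not a perfect cube.
  y = 3: RHS = 519 is not a perfect cube.
  y = -3: RHS = -507 is not a perfect cube.
Continuing the search up to |y| = 50 finds no solutions either.
No (x, y) in the scanned range satisfies the equation.

No integer solutions with |y| ≤ 50.


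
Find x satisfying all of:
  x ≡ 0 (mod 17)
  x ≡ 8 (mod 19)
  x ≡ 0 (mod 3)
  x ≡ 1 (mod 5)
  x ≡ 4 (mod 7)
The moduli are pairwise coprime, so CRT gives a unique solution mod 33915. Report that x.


Product of moduli M = 17 · 19 · 3 · 5 · 7 = 33915.
Merge one congruence at a time:
  Start: x ≡ 0 (mod 17).
  Combine with x ≡ 8 (mod 19); new modulus lcm = 323.
    Write x = 0 + 17·t and substitute into x ≡ 8 (mod 19): 17·t ≡ 8 − 0 = 8 (mod 19).
    The inverse of 17 mod 19 is 9 (since 17·9 = 153 = 8·19 + 1), so t ≡ 9·8 = 72 ≡ 15 (mod 19).
    Then x = 0 + 17·15 = 255, valid modulo lcm(17, 19) = 323: x ≡ 255 (mod 323).
  Combine with x ≡ 0 (mod 3); new modulus lcm = 969.
    Write x = 255 + 323·t and substitute into x ≡ 0 (mod 3): 323·t ≡ 0 − 255 = -255 (mod 3).
    Reduce coefficients mod 3: 2·t ≡ 0 (mod 3).
    The inverse of 2 mod 3 is 2 (since 2·2 = 4 = 1·3 + 1), so t ≡ 2·0 = 0 ≡ 0 (mod 3).
    Then x = 255 + 323·0 = 255, valid modulo lcm(323, 3) = 969: x ≡ 255 (mod 969).
  Combine with x ≡ 1 (mod 5); new modulus lcm = 4845.
    Write x = 255 + 969·t and substitute into x ≡ 1 (mod 5): 969·t ≡ 1 − 255 = -254 (mod 5).
    Reduce coefficients mod 5: 4·t ≡ 1 (mod 5).
    The inverse of 4 mod 5 is 4 (since 4·4 = 16 = 3·5 + 1), so t ≡ 4·1 = 4 ≡ 4 (mod 5).
    Then x = 255 + 969·4 = 4131, valid modulo lcm(969, 5) = 4845: x ≡ 4131 (mod 4845).
  Combine with x ≡ 4 (mod 7); new modulus lcm = 33915.
    Write x = 4131 + 4845·t and substitute into x ≡ 4 (mod 7): 4845·t ≡ 4 − 4131 = -4127 (mod 7).
    Reduce coefficients mod 7: 1·t ≡ 3 (mod 7).
    So t ≡ 3 (mod 7).
    Then x = 4131 + 4845·3 = 18666, valid modulo lcm(4845, 7) = 33915: x ≡ 18666 (mod 33915).
Verify against each original: 18666 mod 17 = 0, 18666 mod 19 = 8, 18666 mod 3 = 0, 18666 mod 5 = 1, 18666 mod 7 = 4.

x ≡ 18666 (mod 33915).


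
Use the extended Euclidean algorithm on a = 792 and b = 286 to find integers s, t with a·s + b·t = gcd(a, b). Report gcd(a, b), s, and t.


Euclidean algorithm on (792, 286) — divide until remainder is 0:
  792 = 2 · 286 + 220
  286 = 1 · 220 + 66
  220 = 3 · 66 + 22
  66 = 3 · 22 + 0
gcd(792, 286) = 22.
Track Bezout coefficients alongside the remainders: start with r₀ = 792 = a·1 + b·0 (s = 1, t = 0) and r₁ = 286 = a·0 + b·1 (s = 0, t = 1); each new remainder r_{k+1} = r_{k-1} − q_k·r_k inherits s_{k+1} = s_{k-1} − q_k·s_k, t_{k+1} = t_{k-1} − q_k·t_k, so r_k = a·s_k + b·t_k at every step:
  q = 2: r = 220, s = 1 − 2·0 = 1, t = 0 − 2·1 = -2  (check: 792·1 + 286·(-2) = 220)
  q = 1: r = 66, s = 0 − 1·1 = -1, t = 1 − 1·(-2) = 3  (check: 792·(-1) + 286·3 = 66)
  q = 3: r = 22, s = 1 − 3·(-1) = 4, t = -2 − 3·3 = -11  (check: 792·4 + 286·(-11) = 22)
The row with r = 22 (the gcd) gives the Bezout coefficients s = 4, t = -11.
Result: 792 · (4) + 286 · (-11) = 22.

gcd(792, 286) = 22; s = 4, t = -11 (check: 792·4 + 286·(-11) = 22).


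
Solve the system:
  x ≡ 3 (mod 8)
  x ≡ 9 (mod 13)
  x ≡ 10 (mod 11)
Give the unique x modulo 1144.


Moduli 8, 13, 11 are pairwise coprime; by CRT there is a unique solution modulo M = 8 · 13 · 11 = 1144.
Solve pairwise, accumulating the modulus:
  Start with x ≡ 3 (mod 8).
  Combine with x ≡ 9 (mod 13): since gcd(8, 13) = 1, we get a unique residue mod 104.
    Write x = 3 + 8·t and substitute into x ≡ 9 (mod 13): 8·t ≡ 9 − 3 = 6 (mod 13).
    The inverse of 8 mod 13 is 5 (since 8·5 = 40 = 3·13 + 1), so t ≡ 5·6 = 30 ≡ 4 (mod 13).
    Then x = 3 + 8·4 = 35, valid modulo lcm(8, 13) = 104: x ≡ 35 (mod 104).
  Combine with x ≡ 10 (mod 11): since gcd(104, 11) = 1, we get a unique residue mod 1144.
    Write x = 35 + 104·t and substitute into x ≡ 10 (mod 11): 104·t ≡ 10 − 35 = -25 (mod 11).
    Reduce coefficients mod 11: 5·t ≡ 8 (mod 11).
    The inverse of 5 mod 11 is 9 (since 5·9 = 45 = 4·11 + 1), so t ≡ 9·8 = 72 ≡ 6 (mod 11).
    Then x = 35 + 104·6 = 659, valid modulo lcm(104, 11) = 1144: x ≡ 659 (mod 1144).
Verify: 659 mod 8 = 3 ✓, 659 mod 13 = 9 ✓, 659 mod 11 = 10 ✓.

x ≡ 659 (mod 1144).


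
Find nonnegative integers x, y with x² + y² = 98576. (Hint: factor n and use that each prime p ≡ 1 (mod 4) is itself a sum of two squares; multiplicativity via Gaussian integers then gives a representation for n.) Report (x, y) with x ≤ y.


Step 1: Factor n = 98576 = 2^4 · 61 · 101.
Step 2: Check the mod-4 condition on each prime factor: 2 = 2 (special); 61 ≡ 1 (mod 4), exponent 1; 101 ≡ 1 (mod 4), exponent 1.
All primes ≡ 3 (mod 4) appear to even exponent (or don't appear), so by the two-squares theorem n IS expressible as a sum of two squares.
Step 3: Build a representation. Group n = k² · m with k = 4 and m = 61 · 101 = 6161 (a product of primes ≡ 1 (mod 4)); a representation of m scales to one of n via (k·x)² + (k·y)² = k²(x² + y²). Each prime p ≡ 1 (mod 4) is itself a sum of two squares; find a² by testing p − a² for a perfect square:
  61: 61 − 1² = 60, 61 − 2² = 57, 61 − 3² = 52, 61 − 4² = 45, 61 − 5² = 36 = 6² ⇒ 61 = 5² + 6².
  101: 101 − 1² = 100 = 10² ⇒ 101 = 1² + 10².
  Combine using the Brahmagupta–Fibonacci identity (a² + b²)(c² + d²) = (ac − bd)² + (ad + bc)² = (ac + bd)² + (ad − bc)²:
  61 · 101 = 6161: from (5² + 6²)(1² + 10²), take (5·1 − 6·10, 5·10 + 6·1) = (5 − 60, 50 + 6) = (-55, 56); dropping signs (only squares matter) gives (55, 56); check 55² + 56² = 3025 + 3136 = 6161 ✓.
  Scale by k = 4: (4·55, 4·56) = (220, 224).
Step 4: Order so x ≤ y and verify: 220² + 224² = 48400 + 50176 = 98576 = n. ✓

n = 98576 = 220² + 224² (one valid representation with x ≤ y).


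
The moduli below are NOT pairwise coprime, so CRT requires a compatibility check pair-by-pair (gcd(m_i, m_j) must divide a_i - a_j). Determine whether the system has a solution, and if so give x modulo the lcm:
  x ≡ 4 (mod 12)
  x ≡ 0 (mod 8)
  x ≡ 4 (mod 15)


Moduli 12, 8, 15 are not pairwise coprime, so CRT works modulo lcm(m_i) when all pairwise compatibility conditions hold.
Pairwise compatibility: gcd(m_i, m_j) must divide a_i - a_j for every pair.
Merge one congruence at a time:
  Start: x ≡ 4 (mod 12).
  Combine with x ≡ 0 (mod 8): gcd(12, 8) = 4; 0 - 4 = -4, which IS divisible by 4, so compatible.
    Write x = 4 + 12·t and substitute into x ≡ 0 (mod 8): 12·t ≡ 0 − 4 = -4 (mod 8).
    Divide the congruence (and modulus) by g = 4: 3·t ≡ -1 (mod 2).
    Reduce coefficients mod 2: 1·t ≡ 1 (mod 2).
    So t ≡ 1 (mod 2).
    Then x = 4 + 12·1 = 16, valid modulo lcm(12, 8) = 24: x ≡ 16 (mod 24).
  Combine with x ≡ 4 (mod 15): gcd(24, 15) = 3; 4 - 16 = -12, which IS divisible by 3, so compatible.
    Write x = 16 + 24·t and substitute into x ≡ 4 (mod 15): 24·t ≡ 4 − 16 = -12 (mod 15).
    Divide the congruence (and modulus) by g = 3: 8·t ≡ -4 (mod 5).
    Reduce coefficients mod 5: 3·t ≡ 1 (mod 5).
    The inverse of 3 mod 5 is 2 (since 3·2 = 6 = 1·5 + 1), so t ≡ 2·1 = 2 ≡ 2 (mod 5).
    Then x = 16 + 24·2 = 64, valid modulo lcm(24, 15) = 120: x ≡ 64 (mod 120).
Verify: 64 mod 12 = 4, 64 mod 8 = 0, 64 mod 15 = 4.

x ≡ 64 (mod 120).


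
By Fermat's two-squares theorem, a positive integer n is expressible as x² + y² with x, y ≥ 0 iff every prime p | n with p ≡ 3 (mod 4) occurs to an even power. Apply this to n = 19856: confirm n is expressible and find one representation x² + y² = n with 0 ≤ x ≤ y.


Step 1: Factor n = 19856 = 2^4 · 17 · 73.
Step 2: Check the mod-4 condition on each prime factor: 2 = 2 (special); 17 ≡ 1 (mod 4), exponent 1; 73 ≡ 1 (mod 4), exponent 1.
All primes ≡ 3 (mod 4) appear to even exponent (or don't appear), so by the two-squares theorem n IS expressible as a sum of two squares.
Step 3: Build a representation. Group n = k² · m with k = 4 and m = 17 · 73 = 1241 (a product of primes ≡ 1 (mod 4)); a representation of m scales to one of n via (k·x)² + (k·y)² = k²(x² + y²). Each prime p ≡ 1 (mod 4) is itself a sum of two squares; find a² by testing p − a² for a perfect square:
  17: 17 − 1² = 16 = 4² ⇒ 17 = 1² + 4².
  73: 73 − 1² = 72, 73 − 2² = 69, 73 − 3² = 64 = 8² ⇒ 73 = 3² + 8².
  Combine using the Brahmagupta–Fibonacci identity (a² + b²)(c² + d²) = (ac − bd)² + (ad + bc)² = (ac + bd)² + (ad − bc)²:
  17 · 73 = 1241: from (1² + 4²)(3² + 8²), take (1·3 − 4·8, 1·8 + 4·3) = (3 − 32, 8 + 12) = (-29, 20); dropping signs (only squares matter) gives (29, 20); check 29² + 20² = 841 + 400 = 1241 ✓.
  Scale by k = 4: (4·29, 4·20) = (116, 80).
Step 4: Order so x ≤ y and verify: 80² + 116² = 6400 + 13456 = 19856 = n. ✓

n = 19856 = 80² + 116² (one valid representation with x ≤ y).


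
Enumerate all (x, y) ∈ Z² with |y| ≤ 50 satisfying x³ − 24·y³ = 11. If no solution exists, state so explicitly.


The equation is x³ - 24y³ = 11. For fixed y, x³ = 24·y³ + 11, so a solution requires the RHS to be a perfect cube.
Strategy: iterate y from -50 to 50, compute RHS = 24·y³ + 11, and check whether it is a (positive or negative) perfect cube.
Check small values of y:
  y = 0: RHS = 11 is not a perfect cube.
  y = 1: RHS = 35 is not a perfect cube.
  y = -1: RHS = -13 is not a perfect cube.
  y = 2: RHS = 203 is not a perfect cube.
  y = -2: RHS = -181 is not a perfect cube.
  y = 3: RHS = 659 is not a perfect cube.
  y = -3: RHS = -637 is not a perfect cube.
Continuing the search up to |y| = 50 finds no solutions either.
No (x, y) in the scanned range satisfies the equation.

No integer solutions with |y| ≤ 50.


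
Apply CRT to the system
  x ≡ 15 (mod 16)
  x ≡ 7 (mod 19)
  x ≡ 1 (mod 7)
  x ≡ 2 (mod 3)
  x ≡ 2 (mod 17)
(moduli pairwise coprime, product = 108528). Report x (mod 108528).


Product of moduli M = 16 · 19 · 7 · 3 · 17 = 108528.
Merge one congruence at a time:
  Start: x ≡ 15 (mod 16).
  Combine with x ≡ 7 (mod 19); new modulus lcm = 304.
    Write x = 15 + 16·t and substitute into x ≡ 7 (mod 19): 16·t ≡ 7 − 15 = -8 (mod 19).
    Reduce coefficients mod 19: 16·t ≡ 11 (mod 19).
    The inverse of 16 mod 19 is 6 (since 16·6 = 96 = 5·19 + 1), so t ≡ 6·11 = 66 ≡ 9 (mod 19).
    Then x = 15 + 16·9 = 159, valid modulo lcm(16, 19) = 304: x ≡ 159 (mod 304).
  Combine with x ≡ 1 (mod 7); new modulus lcm = 2128.
    Write x = 159 + 304·t and substitute into x ≡ 1 (mod 7): 304·t ≡ 1 − 159 = -158 (mod 7).
    Reduce coefficients mod 7: 3·t ≡ 3 (mod 7).
    The inverse of 3 mod 7 is 5 (since 3·5 = 15 = 2·7 + 1), so t ≡ 5·3 = 15 ≡ 1 (mod 7).
    Then x = 159 + 304·1 = 463, valid modulo lcm(304, 7) = 2128: x ≡ 463 (mod 2128).
  Combine with x ≡ 2 (mod 3); new modulus lcm = 6384.
    Write x = 463 + 2128·t and substitute into x ≡ 2 (mod 3): 2128·t ≡ 2 − 463 = -461 (mod 3).
    Reduce coefficients mod 3: 1·t ≡ 1 (mod 3).
    So t ≡ 1 (mod 3).
    Then x = 463 + 2128·1 = 2591, valid modulo lcm(2128, 3) = 6384: x ≡ 2591 (mod 6384).
  Combine with x ≡ 2 (mod 17); new modulus lcm = 108528.
    Write x = 2591 + 6384·t and substitute into x ≡ 2 (mod 17): 6384·t ≡ 2 − 2591 = -2589 (mod 17).
    Reduce coefficients mod 17: 9·t ≡ 12 (mod 17).
    The inverse of 9 mod 17 is 2 (since 9·2 = 18 = 1·17 + 1), so t ≡ 2·12 = 24 ≡ 7 (mod 17).
    Then x = 2591 + 6384·7 = 47279, valid modulo lcm(6384, 17) = 108528: x ≡ 47279 (mod 108528).
Verify against each original: 47279 mod 16 = 15, 47279 mod 19 = 7, 47279 mod 7 = 1, 47279 mod 3 = 2, 47279 mod 17 = 2.

x ≡ 47279 (mod 108528).


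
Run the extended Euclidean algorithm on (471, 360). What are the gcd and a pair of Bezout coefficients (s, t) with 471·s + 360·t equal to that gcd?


Euclidean algorithm on (471, 360) — divide until remainder is 0:
  471 = 1 · 360 + 111
  360 = 3 · 111 + 27
  111 = 4 · 27 + 3
  27 = 9 · 3 + 0
gcd(471, 360) = 3.
Track Bezout coefficients alongside the remainders: start with r₀ = 471 = a·1 + b·0 (s = 1, t = 0) and r₁ = 360 = a·0 + b·1 (s = 0, t = 1); each new remainder r_{k+1} = r_{k-1} − q_k·r_k inherits s_{k+1} = s_{k-1} − q_k·s_k, t_{k+1} = t_{k-1} − q_k·t_k, so r_k = a·s_k + b·t_k at every step:
  q = 1: r = 111, s = 1 − 1·0 = 1, t = 0 − 1·1 = -1  (check: 471·1 + 360·(-1) = 111)
  q = 3: r = 27, s = 0 − 3·1 = -3, t = 1 − 3·(-1) = 4  (check: 471·(-3) + 360·4 = 27)
  q = 4: r = 3, s = 1 − 4·(-3) = 13, t = -1 − 4·4 = -17  (check: 471·13 + 360·(-17) = 3)
The row with r = 3 (the gcd) gives the Bezout coefficients s = 13, t = -17.
Result: 471 · (13) + 360 · (-17) = 3.

gcd(471, 360) = 3; s = 13, t = -17 (check: 471·13 + 360·(-17) = 3).


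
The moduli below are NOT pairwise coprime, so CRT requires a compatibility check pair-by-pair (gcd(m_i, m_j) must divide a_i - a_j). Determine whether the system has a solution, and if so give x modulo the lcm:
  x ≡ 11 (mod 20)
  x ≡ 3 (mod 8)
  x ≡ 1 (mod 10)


Moduli 20, 8, 10 are not pairwise coprime, so CRT works modulo lcm(m_i) when all pairwise compatibility conditions hold.
Pairwise compatibility: gcd(m_i, m_j) must divide a_i - a_j for every pair.
Merge one congruence at a time:
  Start: x ≡ 11 (mod 20).
  Combine with x ≡ 3 (mod 8): gcd(20, 8) = 4; 3 - 11 = -8, which IS divisible by 4, so compatible.
    Write x = 11 + 20·t and substitute into x ≡ 3 (mod 8): 20·t ≡ 3 − 11 = -8 (mod 8).
    Divide the congruence (and modulus) by g = 4: 5·t ≡ -2 (mod 2).
    Reduce coefficients mod 2: 1·t ≡ 0 (mod 2).
    So t ≡ 0 (mod 2).
    Then x = 11 + 20·0 = 11, valid modulo lcm(20, 8) = 40: x ≡ 11 (mod 40).
  Combine with x ≡ 1 (mod 10): gcd(40, 10) = 10; 1 - 11 = -10, which IS divisible by 10, so compatible.
    Write x = 11 + 40·t and substitute into x ≡ 1 (mod 10): 40·t ≡ 1 − 11 = -10 (mod 10).
    Divide the congruence (and modulus) by g = 10: 4·t ≡ -1 (mod 1).
    Modulo 1 every t works; take t = 0.
    Then x = 11 + 40·0 = 11, valid modulo lcm(40, 10) = 40: x ≡ 11 (mod 40).
Verify: 11 mod 20 = 11, 11 mod 8 = 3, 11 mod 10 = 1.

x ≡ 11 (mod 40).


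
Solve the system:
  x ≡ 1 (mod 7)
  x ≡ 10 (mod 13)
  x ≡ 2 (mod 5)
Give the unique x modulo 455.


Moduli 7, 13, 5 are pairwise coprime; by CRT there is a unique solution modulo M = 7 · 13 · 5 = 455.
Solve pairwise, accumulating the modulus:
  Start with x ≡ 1 (mod 7).
  Combine with x ≡ 10 (mod 13): since gcd(7, 13) = 1, we get a unique residue mod 91.
    Write x = 1 + 7·t and substitute into x ≡ 10 (mod 13): 7·t ≡ 10 − 1 = 9 (mod 13).
    The inverse of 7 mod 13 is 2 (since 7·2 = 14 = 1·13 + 1), so t ≡ 2·9 = 18 ≡ 5 (mod 13).
    Then x = 1 + 7·5 = 36, valid modulo lcm(7, 13) = 91: x ≡ 36 (mod 91).
  Combine with x ≡ 2 (mod 5): since gcd(91, 5) = 1, we get a unique residue mod 455.
    Write x = 36 + 91·t and substitute into x ≡ 2 (mod 5): 91·t ≡ 2 − 36 = -34 (mod 5).
    Reduce coefficients mod 5: 1·t ≡ 1 (mod 5).
    So t ≡ 1 (mod 5).
    Then x = 36 + 91·1 = 127, valid modulo lcm(91, 5) = 455: x ≡ 127 (mod 455).
Verify: 127 mod 7 = 1 ✓, 127 mod 13 = 10 ✓, 127 mod 5 = 2 ✓.

x ≡ 127 (mod 455).


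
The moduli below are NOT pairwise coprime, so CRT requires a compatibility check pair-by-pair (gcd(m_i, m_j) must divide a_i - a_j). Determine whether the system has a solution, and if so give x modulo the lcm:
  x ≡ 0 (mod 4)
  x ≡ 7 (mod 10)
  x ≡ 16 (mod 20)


Moduli 4, 10, 20 are not pairwise coprime, so CRT works modulo lcm(m_i) when all pairwise compatibility conditions hold.
Pairwise compatibility: gcd(m_i, m_j) must divide a_i - a_j for every pair.
Merge one congruence at a time:
  Start: x ≡ 0 (mod 4).
  Combine with x ≡ 7 (mod 10): gcd(4, 10) = 2, and 7 - 0 = 7 is NOT divisible by 2.
    ⇒ system is inconsistent (no integer solution).

No solution (the system is inconsistent).


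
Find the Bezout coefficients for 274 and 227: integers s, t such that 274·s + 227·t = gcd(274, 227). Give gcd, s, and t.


Euclidean algorithm on (274, 227) — divide until remainder is 0:
  274 = 1 · 227 + 47
  227 = 4 · 47 + 39
  47 = 1 · 39 + 8
  39 = 4 · 8 + 7
  8 = 1 · 7 + 1
  7 = 7 · 1 + 0
gcd(274, 227) = 1.
Track Bezout coefficients alongside the remainders: start with r₀ = 274 = a·1 + b·0 (s = 1, t = 0) and r₁ = 227 = a·0 + b·1 (s = 0, t = 1); each new remainder r_{k+1} = r_{k-1} − q_k·r_k inherits s_{k+1} = s_{k-1} − q_k·s_k, t_{k+1} = t_{k-1} − q_k·t_k, so r_k = a·s_k + b·t_k at every step:
  q = 1: r = 47, s = 1 − 1·0 = 1, t = 0 − 1·1 = -1  (check: 274·1 + 227·(-1) = 47)
  q = 4: r = 39, s = 0 − 4·1 = -4, t = 1 − 4·(-1) = 5  (check: 274·(-4) + 227·5 = 39)
  q = 1: r = 8, s = 1 − 1·(-4) = 5, t = -1 − 1·5 = -6  (check: 274·5 + 227·(-6) = 8)
  q = 4: r = 7, s = -4 − 4·5 = -24, t = 5 − 4·(-6) = 29  (check: 274·(-24) + 227·29 = 7)
  q = 1: r = 1, s = 5 − 1·(-24) = 29, t = -6 − 1·29 = -35  (check: 274·29 + 227·(-35) = 1)
The row with r = 1 (the gcd) gives the Bezout coefficients s = 29, t = -35.
Result: 274 · (29) + 227 · (-35) = 1.

gcd(274, 227) = 1; s = 29, t = -35 (check: 274·29 + 227·(-35) = 1).


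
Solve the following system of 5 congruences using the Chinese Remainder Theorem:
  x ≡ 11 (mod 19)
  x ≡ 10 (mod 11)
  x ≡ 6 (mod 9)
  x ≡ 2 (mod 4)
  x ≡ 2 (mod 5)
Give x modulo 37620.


Product of moduli M = 19 · 11 · 9 · 4 · 5 = 37620.
Merge one congruence at a time:
  Start: x ≡ 11 (mod 19).
  Combine with x ≡ 10 (mod 11); new modulus lcm = 209.
    Write x = 11 + 19·t and substitute into x ≡ 10 (mod 11): 19·t ≡ 10 − 11 = -1 (mod 11).
    Reduce coefficients mod 11: 8·t ≡ 10 (mod 11).
    The inverse of 8 mod 11 is 7 (since 8·7 = 56 = 5·11 + 1), so t ≡ 7·10 = 70 ≡ 4 (mod 11).
    Then x = 11 + 19·4 = 87, valid modulo lcm(19, 11) = 209: x ≡ 87 (mod 209).
  Combine with x ≡ 6 (mod 9); new modulus lcm = 1881.
    Write x = 87 + 209·t and substitute into x ≡ 6 (mod 9): 209·t ≡ 6 − 87 = -81 (mod 9).
    Reduce coefficients mod 9: 2·t ≡ 0 (mod 9).
    The inverse of 2 mod 9 is 5 (since 2·5 = 10 = 1·9 + 1), so t ≡ 5·0 = 0 ≡ 0 (mod 9).
    Then x = 87 + 209·0 = 87, valid modulo lcm(209, 9) = 1881: x ≡ 87 (mod 1881).
  Combine with x ≡ 2 (mod 4); new modulus lcm = 7524.
    Write x = 87 + 1881·t and substitute into x ≡ 2 (mod 4): 1881·t ≡ 2 − 87 = -85 (mod 4).
    Reduce coefficients mod 4: 1·t ≡ 3 (mod 4).
    So t ≡ 3 (mod 4).
    Then x = 87 + 1881·3 = 5730, valid modulo lcm(1881, 4) = 7524: x ≡ 5730 (mod 7524).
  Combine with x ≡ 2 (mod 5); new modulus lcm = 37620.
    Write x = 5730 + 7524·t and substitute into x ≡ 2 (mod 5): 7524·t ≡ 2 − 5730 = -5728 (mod 5).
    Reduce coefficients mod 5: 4·t ≡ 2 (mod 5).
    The inverse of 4 mod 5 is 4 (since 4·4 = 16 = 3·5 + 1), so t ≡ 4·2 = 8 ≡ 3 (mod 5).
    Then x = 5730 + 7524·3 = 28302, valid modulo lcm(7524, 5) = 37620: x ≡ 28302 (mod 37620).
Verify against each original: 28302 mod 19 = 11, 28302 mod 11 = 10, 28302 mod 9 = 6, 28302 mod 4 = 2, 28302 mod 5 = 2.

x ≡ 28302 (mod 37620).


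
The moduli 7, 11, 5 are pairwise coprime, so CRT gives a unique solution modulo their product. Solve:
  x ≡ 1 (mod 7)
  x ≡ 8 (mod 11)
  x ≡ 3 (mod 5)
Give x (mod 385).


Moduli 7, 11, 5 are pairwise coprime; by CRT there is a unique solution modulo M = 7 · 11 · 5 = 385.
Solve pairwise, accumulating the modulus:
  Start with x ≡ 1 (mod 7).
  Combine with x ≡ 8 (mod 11): since gcd(7, 11) = 1, we get a unique residue mod 77.
    Write x = 1 + 7·t and substitute into x ≡ 8 (mod 11): 7·t ≡ 8 − 1 = 7 (mod 11).
    The inverse of 7 mod 11 is 8 (since 7·8 = 56 = 5·11 + 1), so t ≡ 8·7 = 56 ≡ 1 (mod 11).
    Then x = 1 + 7·1 = 8, valid modulo lcm(7, 11) = 77: x ≡ 8 (mod 77).
  Combine with x ≡ 3 (mod 5): since gcd(77, 5) = 1, we get a unique residue mod 385.
    Write x = 8 + 77·t and substitute into x ≡ 3 (mod 5): 77·t ≡ 3 − 8 = -5 (mod 5).
    Reduce coefficients mod 5: 2·t ≡ 0 (mod 5).
    The inverse of 2 mod 5 is 3 (since 2·3 = 6 = 1·5 + 1), so t ≡ 3·0 = 0 ≡ 0 (mod 5).
    Then x = 8 + 77·0 = 8, valid modulo lcm(77, 5) = 385: x ≡ 8 (mod 385).
Verify: 8 mod 7 = 1 ✓, 8 mod 11 = 8 ✓, 8 mod 5 = 3 ✓.

x ≡ 8 (mod 385).


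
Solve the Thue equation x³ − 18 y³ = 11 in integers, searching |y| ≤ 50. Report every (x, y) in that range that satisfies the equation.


The equation is x³ - 18y³ = 11. For fixed y, x³ = 18·y³ + 11, so a solution requires the RHS to be a perfect cube.
Strategy: iterate y from -50 to 50, compute RHS = 18·y³ + 11, and check whether it is a (positive or negative) perfect cube.
Check small values of y:
  y = 0: RHS = 11 is not a perfect cube.
  y = 1: RHS = 29 is not a perfect cube.
  y = -1: RHS = -7 is not a perfect cube.
  y = 2: RHS = 155 is not a perfect cube.
  y = -2: RHS = -133 is not a perfect cube.
  y = 3: RHS = 497 is not a perfect cube.
  y = -3: RHS = -475 is not a perfect cube.
Continuing the search up to |y| = 50 finds no solutions either.
No (x, y) in the scanned range satisfies the equation.

No integer solutions with |y| ≤ 50.


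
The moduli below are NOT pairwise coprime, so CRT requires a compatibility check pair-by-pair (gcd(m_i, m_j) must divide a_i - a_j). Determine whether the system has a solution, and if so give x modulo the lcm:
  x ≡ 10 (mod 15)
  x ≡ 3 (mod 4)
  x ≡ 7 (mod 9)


Moduli 15, 4, 9 are not pairwise coprime, so CRT works modulo lcm(m_i) when all pairwise compatibility conditions hold.
Pairwise compatibility: gcd(m_i, m_j) must divide a_i - a_j for every pair.
Merge one congruence at a time:
  Start: x ≡ 10 (mod 15).
  Combine with x ≡ 3 (mod 4): gcd(15, 4) = 1; 3 - 10 = -7, which IS divisible by 1, so compatible.
    Write x = 10 + 15·t and substitute into x ≡ 3 (mod 4): 15·t ≡ 3 − 10 = -7 (mod 4).
    Reduce coefficients mod 4: 3·t ≡ 1 (mod 4).
    The inverse of 3 mod 4 is 3 (since 3·3 = 9 = 2·4 + 1), so t ≡ 3·1 = 3 ≡ 3 (mod 4).
    Then x = 10 + 15·3 = 55, valid modulo lcm(15, 4) = 60: x ≡ 55 (mod 60).
  Combine with x ≡ 7 (mod 9): gcd(60, 9) = 3; 7 - 55 = -48, which IS divisible by 3, so compatible.
    Write x = 55 + 60·t and substitute into x ≡ 7 (mod 9): 60·t ≡ 7 − 55 = -48 (mod 9).
    Divide the congruence (and modulus) by g = 3: 20·t ≡ -16 (mod 3).
    Reduce coefficients mod 3: 2·t ≡ 2 (mod 3).
    The inverse of 2 mod 3 is 2 (since 2·2 = 4 = 1·3 + 1), so t ≡ 2·2 = 4 ≡ 1 (mod 3).
    Then x = 55 + 60·1 = 115, valid modulo lcm(60, 9) = 180: x ≡ 115 (mod 180).
Verify: 115 mod 15 = 10, 115 mod 4 = 3, 115 mod 9 = 7.

x ≡ 115 (mod 180).


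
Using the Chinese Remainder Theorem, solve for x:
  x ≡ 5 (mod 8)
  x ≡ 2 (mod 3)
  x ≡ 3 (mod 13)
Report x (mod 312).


Moduli 8, 3, 13 are pairwise coprime; by CRT there is a unique solution modulo M = 8 · 3 · 13 = 312.
Solve pairwise, accumulating the modulus:
  Start with x ≡ 5 (mod 8).
  Combine with x ≡ 2 (mod 3): since gcd(8, 3) = 1, we get a unique residue mod 24.
    Write x = 5 + 8·t and substitute into x ≡ 2 (mod 3): 8·t ≡ 2 − 5 = -3 (mod 3).
    Reduce coefficients mod 3: 2·t ≡ 0 (mod 3).
    The inverse of 2 mod 3 is 2 (since 2·2 = 4 = 1·3 + 1), so t ≡ 2·0 = 0 ≡ 0 (mod 3).
    Then x = 5 + 8·0 = 5, valid modulo lcm(8, 3) = 24: x ≡ 5 (mod 24).
  Combine with x ≡ 3 (mod 13): since gcd(24, 13) = 1, we get a unique residue mod 312.
    Write x = 5 + 24·t and substitute into x ≡ 3 (mod 13): 24·t ≡ 3 − 5 = -2 (mod 13).
    Reduce coefficients mod 13: 11·t ≡ 11 (mod 13).
    The inverse of 11 mod 13 is 6 (since 11·6 = 66 = 5·13 + 1), so t ≡ 6·11 = 66 ≡ 1 (mod 13).
    Then x = 5 + 24·1 = 29, valid modulo lcm(24, 13) = 312: x ≡ 29 (mod 312).
Verify: 29 mod 8 = 5 ✓, 29 mod 3 = 2 ✓, 29 mod 13 = 3 ✓.

x ≡ 29 (mod 312).


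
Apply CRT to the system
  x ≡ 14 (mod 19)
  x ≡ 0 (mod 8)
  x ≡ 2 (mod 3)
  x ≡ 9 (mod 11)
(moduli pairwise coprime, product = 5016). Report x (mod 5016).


Product of moduli M = 19 · 8 · 3 · 11 = 5016.
Merge one congruence at a time:
  Start: x ≡ 14 (mod 19).
  Combine with x ≡ 0 (mod 8); new modulus lcm = 152.
    Write x = 14 + 19·t and substitute into x ≡ 0 (mod 8): 19·t ≡ 0 − 14 = -14 (mod 8).
    Reduce coefficients mod 8: 3·t ≡ 2 (mod 8).
    The inverse of 3 mod 8 is 3 (since 3·3 = 9 = 1·8 + 1), so t ≡ 3·2 = 6 ≡ 6 (mod 8).
    Then x = 14 + 19·6 = 128, valid modulo lcm(19, 8) = 152: x ≡ 128 (mod 152).
  Combine with x ≡ 2 (mod 3); new modulus lcm = 456.
    Write x = 128 + 152·t and substitute into x ≡ 2 (mod 3): 152·t ≡ 2 − 128 = -126 (mod 3).
    Reduce coefficients mod 3: 2·t ≡ 0 (mod 3).
    The inverse of 2 mod 3 is 2 (since 2·2 = 4 = 1·3 + 1), so t ≡ 2·0 = 0 ≡ 0 (mod 3).
    Then x = 128 + 152·0 = 128, valid modulo lcm(152, 3) = 456: x ≡ 128 (mod 456).
  Combine with x ≡ 9 (mod 11); new modulus lcm = 5016.
    Write x = 128 + 456·t and substitute into x ≡ 9 (mod 11): 456·t ≡ 9 − 128 = -119 (mod 11).
    Reduce coefficients mod 11: 5·t ≡ 2 (mod 11).
    The inverse of 5 mod 11 is 9 (since 5·9 = 45 = 4·11 + 1), so t ≡ 9·2 = 18 ≡ 7 (mod 11).
    Then x = 128 + 456·7 = 3320, valid modulo lcm(456, 11) = 5016: x ≡ 3320 (mod 5016).
Verify against each original: 3320 mod 19 = 14, 3320 mod 8 = 0, 3320 mod 3 = 2, 3320 mod 11 = 9.

x ≡ 3320 (mod 5016).


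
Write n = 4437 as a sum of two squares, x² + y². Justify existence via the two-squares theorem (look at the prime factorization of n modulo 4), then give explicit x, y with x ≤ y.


Step 1: Factor n = 4437 = 3^2 · 17 · 29.
Step 2: Check the mod-4 condition on each prime factor: 3 ≡ 3 (mod 4), exponent 2 (must be even); 17 ≡ 1 (mod 4), exponent 1; 29 ≡ 1 (mod 4), exponent 1.
All primes ≡ 3 (mod 4) appear to even exponent (or don't appear), so by the two-squares theorem n IS expressible as a sum of two squares.
Step 3: Build a representation. Group n = k² · m with k = 3 and m = 17 · 29 = 493 (a product of primes ≡ 1 (mod 4)); a representation of m scales to one of n via (k·x)² + (k·y)² = k²(x² + y²). Each prime p ≡ 1 (mod 4) is itself a sum of two squares; find a² by testing p − a² for a perfect square:
  17: 17 − 1² = 16 = 4² ⇒ 17 = 1² + 4².
  29: 29 − 1² = 28, 29 − 2² = 25 = 5² ⇒ 29 = 2² + 5².
  Combine using the Brahmagupta–Fibonacci identity (a² + b²)(c² + d²) = (ac − bd)² + (ad + bc)² = (ac + bd)² + (ad − bc)²:
  17 · 29 = 493: from (1² + 4²)(2² + 5²), take (1·2 − 4·5, 1·5 + 4·2) = (2 − 20, 5 + 8) = (-18, 13); dropping signs (only squares matter) gives (18, 13); check 18² + 13² = 324 + 169 = 493 ✓.
  Scale by k = 3: (3·18, 3·13) = (54, 39).
Step 4: Order so x ≤ y and verify: 39² + 54² = 1521 + 2916 = 4437 = n. ✓

n = 4437 = 39² + 54² (one valid representation with x ≤ y).


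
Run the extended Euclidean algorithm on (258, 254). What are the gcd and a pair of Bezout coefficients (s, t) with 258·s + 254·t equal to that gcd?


Euclidean algorithm on (258, 254) — divide until remainder is 0:
  258 = 1 · 254 + 4
  254 = 63 · 4 + 2
  4 = 2 · 2 + 0
gcd(258, 254) = 2.
Track Bezout coefficients alongside the remainders: start with r₀ = 258 = a·1 + b·0 (s = 1, t = 0) and r₁ = 254 = a·0 + b·1 (s = 0, t = 1); each new remainder r_{k+1} = r_{k-1} − q_k·r_k inherits s_{k+1} = s_{k-1} − q_k·s_k, t_{k+1} = t_{k-1} − q_k·t_k, so r_k = a·s_k + b·t_k at every step:
  q = 1: r = 4, s = 1 − 1·0 = 1, t = 0 − 1·1 = -1  (check: 258·1 + 254·(-1) = 4)
  q = 63: r = 2, s = 0 − 63·1 = -63, t = 1 − 63·(-1) = 64  (check: 258·(-63) + 254·64 = 2)
The row with r = 2 (the gcd) gives the Bezout coefficients s = -63, t = 64.
Result: 258 · (-63) + 254 · (64) = 2.

gcd(258, 254) = 2; s = -63, t = 64 (check: 258·(-63) + 254·64 = 2).


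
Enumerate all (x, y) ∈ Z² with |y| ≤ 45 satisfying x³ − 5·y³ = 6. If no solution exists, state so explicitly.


The equation is x³ - 5y³ = 6. For fixed y, x³ = 5·y³ + 6, so a solution requires the RHS to be a perfect cube.
Strategy: iterate y from -45 to 45, compute RHS = 5·y³ + 6, and check whether it is a (positive or negative) perfect cube.
Check small values of y:
  y = 0: RHS = 6 is not a perfect cube.
  y = 1: RHS = 11 is not a perfect cube.
  y = -1: RHS = 1 = (1)³ ⇒ x = 1 works.
  y = 2: RHS = 46 is not a perfect cube.
  y = -2: RHS = -34 is not a perfect cube.
  y = 3: RHS = 141 is not a perfect cube.
  y = -3: RHS = -129 is not a perfect cube.
Continuing the search up to |y| = 45 finds no further solutions beyond those listed.
Collected solutions: (1, -1).

Solutions (with |y| ≤ 45): (1, -1).


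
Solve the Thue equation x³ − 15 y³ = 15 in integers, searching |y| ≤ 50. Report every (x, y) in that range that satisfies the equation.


The equation is x³ - 15y³ = 15. For fixed y, x³ = 15·y³ + 15, so a solution requires the RHS to be a perfect cube.
Strategy: iterate y from -50 to 50, compute RHS = 15·y³ + 15, and check whether it is a (positive or negative) perfect cube.
Check small values of y:
  y = 0: RHS = 15 is not a perfect cube.
  y = 1: RHS = 30 is not a perfect cube.
  y = -1: RHS = 0 = (0)³ ⇒ x = 0 works.
  y = 2: RHS = 135 is not a perfect cube.
  y = -2: RHS = -105 is not a perfect cube.
  y = 3: RHS = 420 is not a perfect cube.
  y = -3: RHS = -390 is not a perfect cube.
Continuing the search up to |y| = 50 finds no further solutions beyond those listed.
Collected solutions: (0, -1).

Solutions (with |y| ≤ 50): (0, -1).


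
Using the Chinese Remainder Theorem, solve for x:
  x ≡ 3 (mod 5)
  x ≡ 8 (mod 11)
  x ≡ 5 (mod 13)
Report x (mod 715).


Moduli 5, 11, 13 are pairwise coprime; by CRT there is a unique solution modulo M = 5 · 11 · 13 = 715.
Solve pairwise, accumulating the modulus:
  Start with x ≡ 3 (mod 5).
  Combine with x ≡ 8 (mod 11): since gcd(5, 11) = 1, we get a unique residue mod 55.
    Write x = 3 + 5·t and substitute into x ≡ 8 (mod 11): 5·t ≡ 8 − 3 = 5 (mod 11).
    The inverse of 5 mod 11 is 9 (since 5·9 = 45 = 4·11 + 1), so t ≡ 9·5 = 45 ≡ 1 (mod 11).
    Then x = 3 + 5·1 = 8, valid modulo lcm(5, 11) = 55: x ≡ 8 (mod 55).
  Combine with x ≡ 5 (mod 13): since gcd(55, 13) = 1, we get a unique residue mod 715.
    Write x = 8 + 55·t and substitute into x ≡ 5 (mod 13): 55·t ≡ 5 − 8 = -3 (mod 13).
    Reduce coefficients mod 13: 3·t ≡ 10 (mod 13).
    The inverse of 3 mod 13 is 9 (since 3·9 = 27 = 2·13 + 1), so t ≡ 9·10 = 90 ≡ 12 (mod 13).
    Then x = 8 + 55·12 = 668, valid modulo lcm(55, 13) = 715: x ≡ 668 (mod 715).
Verify: 668 mod 5 = 3 ✓, 668 mod 11 = 8 ✓, 668 mod 13 = 5 ✓.

x ≡ 668 (mod 715).


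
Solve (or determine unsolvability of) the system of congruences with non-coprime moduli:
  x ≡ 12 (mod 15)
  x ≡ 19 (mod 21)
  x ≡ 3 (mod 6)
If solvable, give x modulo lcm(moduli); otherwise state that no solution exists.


Moduli 15, 21, 6 are not pairwise coprime, so CRT works modulo lcm(m_i) when all pairwise compatibility conditions hold.
Pairwise compatibility: gcd(m_i, m_j) must divide a_i - a_j for every pair.
Merge one congruence at a time:
  Start: x ≡ 12 (mod 15).
  Combine with x ≡ 19 (mod 21): gcd(15, 21) = 3, and 19 - 12 = 7 is NOT divisible by 3.
    ⇒ system is inconsistent (no integer solution).

No solution (the system is inconsistent).


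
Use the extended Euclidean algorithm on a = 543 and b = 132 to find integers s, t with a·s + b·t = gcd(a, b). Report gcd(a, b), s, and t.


Euclidean algorithm on (543, 132) — divide until remainder is 0:
  543 = 4 · 132 + 15
  132 = 8 · 15 + 12
  15 = 1 · 12 + 3
  12 = 4 · 3 + 0
gcd(543, 132) = 3.
Track Bezout coefficients alongside the remainders: start with r₀ = 543 = a·1 + b·0 (s = 1, t = 0) and r₁ = 132 = a·0 + b·1 (s = 0, t = 1); each new remainder r_{k+1} = r_{k-1} − q_k·r_k inherits s_{k+1} = s_{k-1} − q_k·s_k, t_{k+1} = t_{k-1} − q_k·t_k, so r_k = a·s_k + b·t_k at every step:
  q = 4: r = 15, s = 1 − 4·0 = 1, t = 0 − 4·1 = -4  (check: 543·1 + 132·(-4) = 15)
  q = 8: r = 12, s = 0 − 8·1 = -8, t = 1 − 8·(-4) = 33  (check: 543·(-8) + 132·33 = 12)
  q = 1: r = 3, s = 1 − 1·(-8) = 9, t = -4 − 1·33 = -37  (check: 543·9 + 132·(-37) = 3)
The row with r = 3 (the gcd) gives the Bezout coefficients s = 9, t = -37.
Result: 543 · (9) + 132 · (-37) = 3.

gcd(543, 132) = 3; s = 9, t = -37 (check: 543·9 + 132·(-37) = 3).


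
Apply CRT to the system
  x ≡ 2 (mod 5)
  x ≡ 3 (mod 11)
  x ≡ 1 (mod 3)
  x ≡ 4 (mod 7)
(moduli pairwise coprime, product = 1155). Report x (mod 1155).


Product of moduli M = 5 · 11 · 3 · 7 = 1155.
Merge one congruence at a time:
  Start: x ≡ 2 (mod 5).
  Combine with x ≡ 3 (mod 11); new modulus lcm = 55.
    Write x = 2 + 5·t and substitute into x ≡ 3 (mod 11): 5·t ≡ 3 − 2 = 1 (mod 11).
    The inverse of 5 mod 11 is 9 (since 5·9 = 45 = 4·11 + 1), so t ≡ 9·1 = 9 ≡ 9 (mod 11).
    Then x = 2 + 5·9 = 47, valid modulo lcm(5, 11) = 55: x ≡ 47 (mod 55).
  Combine with x ≡ 1 (mod 3); new modulus lcm = 165.
    Write x = 47 + 55·t and substitute into x ≡ 1 (mod 3): 55·t ≡ 1 − 47 = -46 (mod 3).
    Reduce coefficients mod 3: 1·t ≡ 2 (mod 3).
    So t ≡ 2 (mod 3).
    Then x = 47 + 55·2 = 157, valid modulo lcm(55, 3) = 165: x ≡ 157 (mod 165).
  Combine with x ≡ 4 (mod 7); new modulus lcm = 1155.
    Write x = 157 + 165·t and substitute into x ≡ 4 (mod 7): 165·t ≡ 4 − 157 = -153 (mod 7).
    Reduce coefficients mod 7: 4·t ≡ 1 (mod 7).
    The inverse of 4 mod 7 is 2 (since 4·2 = 8 = 1·7 + 1), so t ≡ 2·1 = 2 ≡ 2 (mod 7).
    Then x = 157 + 165·2 = 487, valid modulo lcm(165, 7) = 1155: x ≡ 487 (mod 1155).
Verify against each original: 487 mod 5 = 2, 487 mod 11 = 3, 487 mod 3 = 1, 487 mod 7 = 4.

x ≡ 487 (mod 1155).


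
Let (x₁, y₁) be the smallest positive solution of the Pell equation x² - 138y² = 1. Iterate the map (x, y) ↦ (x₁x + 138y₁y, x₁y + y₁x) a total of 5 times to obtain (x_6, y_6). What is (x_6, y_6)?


Step 1: Find the fundamental solution (x₁, y₁) of x² - 138y² = 1.
  Expand √138 as a continued fraction. a₀ = ⌊√138⌋ = 11; iterate m_{k+1} = d_k·a_k − m_k, d_{k+1} = (138 − m_{k+1}²)/d_k, a_{k+1} = ⌊(a₀ + m_{k+1})/d_{k+1}⌋ (starting m₀ = 0, d₀ = 1), with convergents p_k = a_k·p_{k-1} + p_{k-2}, q_k = a_k·q_{k-1} + q_{k-2} (p₋₁ = 1, q₋₁ = 0):
  k = 0: a₀ = 11; p₀/q₀ = 11/1; p₀² − 138·q₀² = 121 − 138 = -17.
  k = 1: m = 11, d = 17, a = ⌊(11 + 11)/17⌋ = 1; p/q = (1·11 + 1)/(1·1 + 0) = 12/1; p² − 138·q² = 144 − 138 = 6.
  k = 2: m = 6, d = 6, a = ⌊(11 + 6)/6⌋ = 2; p/q = (2·12 + 11)/(2·1 + 1) = 35/3; p² − 138·q² = 1225 − 1242 = -17.
  k = 3: m = 6, d = 17, a = ⌊(11 + 6)/17⌋ = 1; p/q = (1·35 + 12)/(1·3 + 1) = 47/4; p² − 138·q² = 2209 − 2208 = 1.
  The first convergent with p² − 138·q² = 1 gives the fundamental solution (x₁, y₁) = (47, 4).
Step 2: Apply the recurrence (x_{n+1}, y_{n+1}) = (x₁x_n + 138y₁y_n, x₁y_n + y₁x_n) repeatedly.
  From (x_1, y_1) = (47, 4): x_2 = 47·47 + 138·4·4 = 4417; y_2 = 47·4 + 4·47 = 376.
  From (x_2, y_2) = (4417, 376): x_3 = 47·4417 + 138·4·376 = 415151; y_3 = 47·376 + 4·4417 = 35340.
  From (x_3, y_3) = (415151, 35340): x_4 = 47·415151 + 138·4·35340 = 39019777; y_4 = 47·35340 + 4·415151 = 3321584.
  From (x_4, y_4) = (39019777, 3321584): x_5 = 47·39019777 + 138·4·3321584 = 3667443887; y_5 = 47·3321584 + 4·39019777 = 312193556.
  From (x_5, y_5) = (3667443887, 312193556): x_6 = 47·3667443887 + 138·4·312193556 = 344700705601; y_6 = 47·312193556 + 4·3667443887 = 29342872680.
Step 3: Verify x_6² - 138·y_6² = 118818576441827272771201 - 118818576441827272771200 = 1 (should be 1). ✓

(x_1, y_1) = (47, 4); (x_6, y_6) = (344700705601, 29342872680).


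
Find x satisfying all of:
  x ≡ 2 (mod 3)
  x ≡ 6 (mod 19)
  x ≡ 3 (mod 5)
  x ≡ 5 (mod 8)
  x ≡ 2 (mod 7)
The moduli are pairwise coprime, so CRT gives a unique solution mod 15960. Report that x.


Product of moduli M = 3 · 19 · 5 · 8 · 7 = 15960.
Merge one congruence at a time:
  Start: x ≡ 2 (mod 3).
  Combine with x ≡ 6 (mod 19); new modulus lcm = 57.
    Write x = 2 + 3·t and substitute into x ≡ 6 (mod 19): 3·t ≡ 6 − 2 = 4 (mod 19).
    The inverse of 3 mod 19 is 13 (since 3·13 = 39 = 2·19 + 1), so t ≡ 13·4 = 52 ≡ 14 (mod 19).
    Then x = 2 + 3·14 = 44, valid modulo lcm(3, 19) = 57: x ≡ 44 (mod 57).
  Combine with x ≡ 3 (mod 5); new modulus lcm = 285.
    Write x = 44 + 57·t and substitute into x ≡ 3 (mod 5): 57·t ≡ 3 − 44 = -41 (mod 5).
    Reduce coefficients mod 5: 2·t ≡ 4 (mod 5).
    The inverse of 2 mod 5 is 3 (since 2·3 = 6 = 1·5 + 1), so t ≡ 3·4 = 12 ≡ 2 (mod 5).
    Then x = 44 + 57·2 = 158, valid modulo lcm(57, 5) = 285: x ≡ 158 (mod 285).
  Combine with x ≡ 5 (mod 8); new modulus lcm = 2280.
    Write x = 158 + 285·t and substitute into x ≡ 5 (mod 8): 285·t ≡ 5 − 158 = -153 (mod 8).
    Reduce coefficients mod 8: 5·t ≡ 7 (mod 8).
    The inverse of 5 mod 8 is 5 (since 5·5 = 25 = 3·8 + 1), so t ≡ 5·7 = 35 ≡ 3 (mod 8).
    Then x = 158 + 285·3 = 1013, valid modulo lcm(285, 8) = 2280: x ≡ 1013 (mod 2280).
  Combine with x ≡ 2 (mod 7); new modulus lcm = 15960.
    Write x = 1013 + 2280·t and substitute into x ≡ 2 (mod 7): 2280·t ≡ 2 − 1013 = -1011 (mod 7).
    Reduce coefficients mod 7: 5·t ≡ 4 (mod 7).
    The inverse of 5 mod 7 is 3 (since 5·3 = 15 = 2·7 + 1), so t ≡ 3·4 = 12 ≡ 5 (mod 7).
    Then x = 1013 + 2280·5 = 12413, valid modulo lcm(2280, 7) = 15960: x ≡ 12413 (mod 15960).
Verify against each original: 12413 mod 3 = 2, 12413 mod 19 = 6, 12413 mod 5 = 3, 12413 mod 8 = 5, 12413 mod 7 = 2.

x ≡ 12413 (mod 15960).
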